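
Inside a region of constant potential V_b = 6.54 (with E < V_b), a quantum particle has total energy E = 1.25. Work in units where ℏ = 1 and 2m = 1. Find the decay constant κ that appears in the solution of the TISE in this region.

κ = 2.30

Since E < V_b the TISE in this region is ψ'' = κ²ψ with κ = √(2m(V_b − E))/ℏ.
κ = √(2 × 0.5 × 5.29) = 2.300.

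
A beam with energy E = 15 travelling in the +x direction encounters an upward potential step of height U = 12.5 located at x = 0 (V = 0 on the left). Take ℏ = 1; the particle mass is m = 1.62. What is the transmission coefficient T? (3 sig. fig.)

T = 0.823

The wavenumbers are k₁ = √(2mE)/ℏ = 6.971 on the left and k₂ = √(2m(E − U))/ℏ = 2.846 on the right.
Matching ψ and ψ′ at x = 0 gives r = (k₁ − k₂)/(k₁ + k₂), so R = r² = 0.1766 and T = 1 − R = 0.8234.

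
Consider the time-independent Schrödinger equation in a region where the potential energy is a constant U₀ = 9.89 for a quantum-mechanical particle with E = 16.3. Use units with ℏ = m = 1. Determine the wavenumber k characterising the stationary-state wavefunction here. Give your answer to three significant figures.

k = 3.58

With E > U₀ the solution is oscillatory, ψ ∝ e^{±ikx} with k = √(2m(E − U₀))/ℏ.
k = √(2 × 1 × 6.41) = 3.581.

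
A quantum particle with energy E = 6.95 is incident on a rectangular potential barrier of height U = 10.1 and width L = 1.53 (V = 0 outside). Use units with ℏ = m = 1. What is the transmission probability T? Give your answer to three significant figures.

Since E < U the interior solution is evanescent with decay constant κ = √(2m(U − E))/ℏ = 2.510.
κL = 3.840, sinh(κL) = 23.26.
The exact tunnelling result is T⁻¹ = 1 + U² sinh²(κL) / [4E(U − E)] = 631.1, so T = 0.00158.

T = 0.00158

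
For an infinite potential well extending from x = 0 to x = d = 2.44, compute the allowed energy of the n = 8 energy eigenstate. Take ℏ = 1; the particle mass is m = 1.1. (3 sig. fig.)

E = 48.2

The infinite-well eigenfunctions ψ_n = √(2/d) sin(nπx/d) vanish at both walls, giving E_n = n²π²ℏ²/(2md²).
E_8 = 8² × π² / (2 × 1.1 × 2.44²) = 48.23.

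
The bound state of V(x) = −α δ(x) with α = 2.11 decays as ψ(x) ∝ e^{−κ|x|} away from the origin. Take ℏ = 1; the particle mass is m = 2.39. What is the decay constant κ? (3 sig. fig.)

Integrating the TISE across x = 0 gives the cusp condition ψ'(0⁺) − ψ'(0⁻) = −(2mα/ℏ²)ψ(0).
With ψ ∝ e^{−κ|x|} this yields −2κ = −2mα/ℏ², so κ = mα/ℏ² = 5.043.

κ = 5.04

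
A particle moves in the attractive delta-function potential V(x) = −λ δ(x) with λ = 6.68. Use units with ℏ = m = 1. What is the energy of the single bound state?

E = -22.3

For x ≠ 0 the bound state is ψ ∝ e^{−κ|x|}; integrating the TISE across the delta gives the cusp condition 2κ = 2mλ/ℏ², so κ = 6.680.
Then E = −ℏ²κ²/(2m) = −mλ²/(2ℏ²) = -22.31.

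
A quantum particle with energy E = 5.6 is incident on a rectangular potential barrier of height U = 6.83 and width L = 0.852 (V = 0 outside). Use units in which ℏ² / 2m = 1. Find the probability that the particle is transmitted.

Since E < U the interior solution is evanescent with decay constant κ = √(2m(U − E))/ℏ = 1.109.
κL = 0.9449, sinh(κL) = 1.092.
The exact tunnelling result is T⁻¹ = 1 + U² sinh²(κL) / [4E(U − E)] = 3.019, so T = 0.331.

T = 0.331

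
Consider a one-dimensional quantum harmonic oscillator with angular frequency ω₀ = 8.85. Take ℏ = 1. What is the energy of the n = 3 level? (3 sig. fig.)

E = 31.0

The oscillator eigenvalues are E_n = ℏω₀(n + ½), so E_3 = 8.85 × 3.5 = 30.98.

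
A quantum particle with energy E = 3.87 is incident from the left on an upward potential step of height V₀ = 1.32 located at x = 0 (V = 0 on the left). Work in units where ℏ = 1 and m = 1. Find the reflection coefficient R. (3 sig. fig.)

On each side the TISE gives plane waves with k = √(2m(E − V))/ℏ: k₁ = √(2·1·3.87) = 2.782, k₂ = √(2·1·2.55) = 2.258.
Matching ψ and ψ′ at x = 0 gives r = (k₁ − k₂)/(k₁ + k₂), so R = r² = 0.01080 and T = 1 − R = 0.9892.

R = 0.0108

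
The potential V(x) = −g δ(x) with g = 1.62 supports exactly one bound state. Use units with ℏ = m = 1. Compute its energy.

The bound state is ψ(x) = √κ e^{−κ|x|}. The derivative jump ψ'(0⁺) − ψ'(0⁻) = −(2mg/ℏ²)ψ(0) fixes κ = mg/ℏ² = 1.620.
Then E = −ℏ²κ²/(2m) = −mg²/(2ℏ²) = -1.312.

E = -1.31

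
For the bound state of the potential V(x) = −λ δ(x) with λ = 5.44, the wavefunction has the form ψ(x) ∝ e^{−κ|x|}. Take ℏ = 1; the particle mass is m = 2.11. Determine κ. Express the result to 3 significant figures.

Integrate −(ℏ²/2m)ψ'' − λδ(x)ψ = Eψ from −ε to +ε: the ψ'' term gives ψ'(0⁺) − ψ'(0⁻) and the δ term gives −(2mλ/ℏ²)ψ(0).
With ψ ∝ e^{−κ|x|} this yields −2κ = −2mλ/ℏ², so κ = mλ/ℏ² = 11.48.

κ = 11.5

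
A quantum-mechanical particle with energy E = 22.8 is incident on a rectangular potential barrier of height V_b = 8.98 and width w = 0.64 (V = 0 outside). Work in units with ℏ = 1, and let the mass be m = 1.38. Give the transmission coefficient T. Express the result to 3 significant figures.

Above the barrier the interior wavenumber is k₂ = √(2m(E − V_b))/ℏ = 6.176, giving phase k₂w = 3.953.
Matching at both interfaces gives T⁻¹ = 1 + V_b² sin²(k₂w) / [4E(E − V_b)] = 1.034, hence T = 0.967.

T = 0.967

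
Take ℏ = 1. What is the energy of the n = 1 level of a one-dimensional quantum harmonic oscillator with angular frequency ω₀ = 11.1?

E = 16.7

The oscillator eigenvalues are E_n = ℏω₀(n + ½), so E_1 = 11.1 × 1.5 = 16.65.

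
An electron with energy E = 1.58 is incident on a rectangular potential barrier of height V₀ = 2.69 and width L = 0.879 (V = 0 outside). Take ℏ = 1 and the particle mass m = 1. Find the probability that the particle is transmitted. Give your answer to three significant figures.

T = 0.247

Since E < V₀ the interior solution is evanescent with decay constant κ = √(2m(V₀ − E))/ℏ = 1.490.
κL = 1.310, sinh(κL) = 1.718.
Matching ψ, ψ′ at both faces gives T = [1 + V₀² sinh²(κL) / (4E(V₀ − E))]⁻¹ = 1/4.043 = 0.247.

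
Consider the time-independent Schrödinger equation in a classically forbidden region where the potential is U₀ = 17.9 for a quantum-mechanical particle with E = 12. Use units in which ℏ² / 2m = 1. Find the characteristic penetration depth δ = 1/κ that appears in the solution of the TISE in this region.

Since E < U₀ the TISE in this region is ψ'' = κ²ψ with κ = √(2m(U₀ − E))/ℏ.
κ = √(2 × 0.5 × 5.9) = 2.429. The penetration depth is δ = 1/κ = 0.412.

δ = 0.412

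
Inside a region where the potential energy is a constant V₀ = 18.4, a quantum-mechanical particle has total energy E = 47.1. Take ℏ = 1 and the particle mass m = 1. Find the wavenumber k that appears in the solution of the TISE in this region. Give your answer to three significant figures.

k = 7.58

With E > V₀ the solution is oscillatory, ψ ∝ e^{±ikx} with k = √(2m(E − V₀))/ℏ.
k = √(2 × 1 × 28.7) = 7.576.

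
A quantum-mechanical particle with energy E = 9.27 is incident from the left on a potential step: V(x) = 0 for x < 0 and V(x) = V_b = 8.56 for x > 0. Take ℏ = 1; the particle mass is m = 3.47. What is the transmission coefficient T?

T = 0.679

The wavenumbers are k₁ = √(2mE)/ℏ = 8.021 on the left and k₂ = √(2m(E − V_b))/ℏ = 2.220 on the right.
Continuity of ψ and ψ′ at the step yields the reflection amplitude r = (k₁ − k₂)/(k₁ + k₂) = 0.5665; thus R = |r|² = 0.3209, T = 0.6791.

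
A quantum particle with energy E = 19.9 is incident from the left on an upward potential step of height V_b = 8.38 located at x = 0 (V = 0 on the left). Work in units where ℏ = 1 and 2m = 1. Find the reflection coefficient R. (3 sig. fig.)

R = 0.0184

The wavenumbers are k₁ = √(2mE)/ℏ = 4.461 on the left and k₂ = √(2m(E − V_b))/ℏ = 3.394 on the right.
Continuity of ψ and ψ′ at the step yields the reflection amplitude r = (k₁ − k₂)/(k₁ + k₂) = 0.1358; thus R = |r|² = 0.01845, T = 0.9816.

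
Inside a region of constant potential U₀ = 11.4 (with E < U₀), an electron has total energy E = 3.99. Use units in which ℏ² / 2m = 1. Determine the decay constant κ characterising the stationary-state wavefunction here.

Since E < U₀ the TISE in this region is ψ'' = κ²ψ with κ = √(2m(U₀ − E))/ℏ.
κ = √(2 × 0.5 × 7.41) = 2.722.

κ = 2.72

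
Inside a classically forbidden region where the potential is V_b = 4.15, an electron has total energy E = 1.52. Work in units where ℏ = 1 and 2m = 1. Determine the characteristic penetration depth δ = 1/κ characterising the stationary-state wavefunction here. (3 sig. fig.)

Since E < V_b the TISE in this region is ψ'' = κ²ψ with κ = √(2m(V_b − E))/ℏ.
κ = √(2 × 0.5 × 2.63) = 1.622. The penetration depth is δ = 1/κ = 0.617.

δ = 0.617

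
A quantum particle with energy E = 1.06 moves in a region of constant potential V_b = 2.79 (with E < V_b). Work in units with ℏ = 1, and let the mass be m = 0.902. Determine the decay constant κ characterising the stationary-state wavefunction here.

κ = 1.77

Since E < V_b the TISE in this region is ψ'' = κ²ψ with κ = √(2m(V_b − E))/ℏ.
κ = √(2 × 0.902 × 1.73) = 1.767.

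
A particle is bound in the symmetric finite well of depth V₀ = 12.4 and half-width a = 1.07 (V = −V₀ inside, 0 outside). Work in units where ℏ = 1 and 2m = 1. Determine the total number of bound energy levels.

The dimensionless depth is z₀ = a√(2mV₀)/ℏ = 1.07 × √(12.40) = 3.768.
The even/odd transcendental equations gain one root per π/2 in z₀, giving N = 1 + ⌊2z₀/π⌋ = 1 + ⌊2.399⌋ = 3.

N = 3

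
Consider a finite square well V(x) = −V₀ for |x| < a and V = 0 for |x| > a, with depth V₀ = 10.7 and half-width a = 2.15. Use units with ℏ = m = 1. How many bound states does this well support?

N = 7

Define the well-strength parameter z₀ = (a/ℏ)√(2mV₀) = 2.15 × √(2·1·10.7) = 9.946.
A new bound state (alternating even/odd) appears each time z₀ passes a multiple of π/2, so N = ⌊2z₀/π⌋ + 1 = ⌊6.332⌋ + 1 = 7.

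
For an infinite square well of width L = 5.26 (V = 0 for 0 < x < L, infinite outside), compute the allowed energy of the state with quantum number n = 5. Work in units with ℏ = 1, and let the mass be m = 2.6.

The infinite-well eigenfunctions ψ_n = √(2/L) sin(nπx/L) vanish at both walls, giving E_n = n²π²ℏ²/(2mL²).
E_5 = 5² × π² / (2 × 2.6 × 5.26²) = 1.715.

E = 1.72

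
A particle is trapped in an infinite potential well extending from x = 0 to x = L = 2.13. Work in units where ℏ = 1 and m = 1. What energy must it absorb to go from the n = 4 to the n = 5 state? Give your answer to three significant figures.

ΔE = 9.79

E_n = n²π²ℏ²/(2mL²), so ΔE = (5² − 4²) π²ℏ²/(2mL²).
ΔE = 9 × π² / (2 × 1 × 2.13²) = 9.789.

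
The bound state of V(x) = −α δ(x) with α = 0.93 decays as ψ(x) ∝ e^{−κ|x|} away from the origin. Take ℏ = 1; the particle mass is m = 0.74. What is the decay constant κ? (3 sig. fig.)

κ = 0.688

Integrate −(ℏ²/2m)ψ'' − αδ(x)ψ = Eψ from −ε to +ε: the ψ'' term gives ψ'(0⁺) − ψ'(0⁻) and the δ term gives −(2mα/ℏ²)ψ(0).
With ψ ∝ e^{−κ|x|} this yields −2κ = −2mα/ℏ², so κ = mα/ℏ² = 0.6882.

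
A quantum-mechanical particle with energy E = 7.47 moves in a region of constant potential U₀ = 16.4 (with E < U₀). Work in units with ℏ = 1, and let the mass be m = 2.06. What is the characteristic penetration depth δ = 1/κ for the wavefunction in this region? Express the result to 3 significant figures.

Since E < U₀ the TISE in this region is ψ'' = κ²ψ with κ = √(2m(U₀ − E))/ℏ.
κ = √(2 × 2.06 × 8.93) = 6.066. The penetration depth is δ = 1/κ = 0.165.

δ = 0.165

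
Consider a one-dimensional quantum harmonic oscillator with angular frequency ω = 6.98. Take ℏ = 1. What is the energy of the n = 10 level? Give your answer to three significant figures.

E = 73.3

Using E_n = (n + ½)ℏω: E_10 = 10.5 × 6.98 = 73.29.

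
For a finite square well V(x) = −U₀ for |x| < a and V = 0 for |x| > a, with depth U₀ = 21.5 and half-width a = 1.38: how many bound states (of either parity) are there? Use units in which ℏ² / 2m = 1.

The dimensionless depth is z₀ = a√(2mU₀)/ℏ = 1.38 × √(21.50) = 6.399.
The even/odd transcendental equations gain one root per π/2 in z₀, giving N = 1 + ⌊2z₀/π⌋ = 1 + ⌊4.074⌋ = 5.

N = 5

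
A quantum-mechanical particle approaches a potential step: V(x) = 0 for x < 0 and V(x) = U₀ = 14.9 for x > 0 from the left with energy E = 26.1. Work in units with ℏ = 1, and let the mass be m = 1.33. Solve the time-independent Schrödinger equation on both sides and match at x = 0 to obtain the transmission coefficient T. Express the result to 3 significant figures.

On each side the TISE gives plane waves with k = √(2m(E − V))/ℏ: k₁ = √(2·1.33·26.1) = 8.332, k₂ = √(2·1.33·11.2) = 5.458.
Matching ψ and ψ′ at x = 0 gives r = (k₁ − k₂)/(k₁ + k₂), so R = r² = 0.04343 and T = 1 − R = 0.9566.

T = 0.957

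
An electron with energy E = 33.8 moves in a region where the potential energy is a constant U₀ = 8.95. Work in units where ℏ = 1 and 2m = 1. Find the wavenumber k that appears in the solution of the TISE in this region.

k = 4.98

With E > U₀ the solution is oscillatory, ψ ∝ e^{±ikx} with k = √(2m(E − U₀))/ℏ.
k = √(2 × 0.5 × 24.85) = 4.985.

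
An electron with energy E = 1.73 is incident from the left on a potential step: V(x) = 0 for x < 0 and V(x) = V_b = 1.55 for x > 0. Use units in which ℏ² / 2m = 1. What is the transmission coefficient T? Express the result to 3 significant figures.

On each side the TISE gives plane waves with k = √(2m(E − V))/ℏ: k₁ = √(2·½·1.73) = 1.315, k₂ = √(2·½·0.18) = 0.4243.
Continuity of ψ and ψ′ at the step yields the reflection amplitude r = (k₁ − k₂)/(k₁ + k₂) = 0.5122; thus R = |r|² = 0.2624, T = 0.7376.

T = 0.738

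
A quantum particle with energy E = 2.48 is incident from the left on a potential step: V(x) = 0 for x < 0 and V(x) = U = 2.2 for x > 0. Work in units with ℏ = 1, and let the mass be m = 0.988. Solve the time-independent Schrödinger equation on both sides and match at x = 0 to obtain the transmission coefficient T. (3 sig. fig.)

On each side the TISE gives plane waves with k = √(2m(E − V))/ℏ: k₁ = √(2·0.988·2.48) = 2.214, k₂ = √(2·0.988·0.28) = 0.7438.
Continuity of ψ and ψ′ at the step yields the reflection amplitude r = (k₁ − k₂)/(k₁ + k₂) = 0.4970; thus R = |r|² = 0.2470, T = 0.7530.

T = 0.753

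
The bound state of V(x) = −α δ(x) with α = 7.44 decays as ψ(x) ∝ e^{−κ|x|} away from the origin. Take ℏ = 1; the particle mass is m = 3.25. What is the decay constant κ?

κ = 24.2

Integrate −(ℏ²/2m)ψ'' − αδ(x)ψ = Eψ from −ε to +ε: the ψ'' term gives ψ'(0⁺) − ψ'(0⁻) and the δ term gives −(2mα/ℏ²)ψ(0).
With ψ ∝ e^{−κ|x|} this yields −2κ = −2mα/ℏ², so κ = mα/ℏ² = 24.18.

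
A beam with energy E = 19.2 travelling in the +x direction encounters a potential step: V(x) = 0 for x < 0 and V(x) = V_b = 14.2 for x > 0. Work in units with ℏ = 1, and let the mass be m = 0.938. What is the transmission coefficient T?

The wavenumbers are k₁ = √(2mE)/ℏ = 6.002 on the left and k₂ = √(2m(E − V_b))/ℏ = 3.063 on the right.
Matching ψ and ψ′ at x = 0 gives r = (k₁ − k₂)/(k₁ + k₂), so R = r² = 0.1051 and T = 1 − R = 0.8949.

T = 0.895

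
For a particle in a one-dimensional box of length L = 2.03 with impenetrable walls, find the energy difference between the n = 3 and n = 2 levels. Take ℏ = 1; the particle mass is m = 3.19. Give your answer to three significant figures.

E_n = n²π²ℏ²/(2mL²), so ΔE = (3² − 2²) π²ℏ²/(2mL²).
ΔE = 5 × π² / (2 × 3.19 × 2.03²) = 1.877.

ΔE = 1.88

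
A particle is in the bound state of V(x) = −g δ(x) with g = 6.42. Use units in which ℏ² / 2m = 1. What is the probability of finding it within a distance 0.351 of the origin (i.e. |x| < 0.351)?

P = 0.895

The normalised bound state is ψ = √κ e^{−κ|x|} with κ = mg/ℏ² = 3.210.
P(|x| < d) = ∫_{−d}^{d} κ e^{−2κ|x|} dx = 1 − e^{−2κd} = 1 − e^{−2.253} = 0.8950.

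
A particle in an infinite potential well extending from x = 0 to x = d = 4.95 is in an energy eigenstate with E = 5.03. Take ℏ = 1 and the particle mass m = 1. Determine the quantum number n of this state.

n = 5

For an infinite well E_n = n²π²ℏ²/(2md²), so n = (d/πℏ)√(2mE).
n = (4.95/π) × √(2 × 1 × 5.03) = 4.998 → n = 5.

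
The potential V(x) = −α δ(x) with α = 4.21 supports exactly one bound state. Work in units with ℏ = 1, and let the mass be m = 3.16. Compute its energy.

E = -28.0

For x ≠ 0 the bound state is ψ ∝ e^{−κ|x|}; integrating the TISE across the delta gives the cusp condition 2κ = 2mα/ℏ², so κ = 13.30.
Then E = −ℏ²κ²/(2m) = −mα²/(2ℏ²) = -28.00.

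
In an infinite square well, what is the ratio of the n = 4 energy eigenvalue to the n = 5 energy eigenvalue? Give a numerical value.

Since E_n ∝ n², the ratio is (4/5)² = 0.64.

0.64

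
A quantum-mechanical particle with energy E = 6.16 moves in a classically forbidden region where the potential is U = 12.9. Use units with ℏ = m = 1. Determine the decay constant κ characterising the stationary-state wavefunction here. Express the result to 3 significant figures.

κ = 3.67

Since E < U the TISE in this region is ψ'' = κ²ψ with κ = √(2m(U − E))/ℏ.
κ = √(2 × 1 × 6.74) = 3.672.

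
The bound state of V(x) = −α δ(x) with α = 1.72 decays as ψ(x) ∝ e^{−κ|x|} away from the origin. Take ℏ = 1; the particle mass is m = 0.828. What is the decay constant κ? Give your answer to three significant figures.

κ = 1.42

Integrating the TISE across x = 0 gives the cusp condition ψ'(0⁺) − ψ'(0⁻) = −(2mα/ℏ²)ψ(0).
With ψ ∝ e^{−κ|x|} this yields −2κ = −2mα/ℏ², so κ = mα/ℏ² = 1.424.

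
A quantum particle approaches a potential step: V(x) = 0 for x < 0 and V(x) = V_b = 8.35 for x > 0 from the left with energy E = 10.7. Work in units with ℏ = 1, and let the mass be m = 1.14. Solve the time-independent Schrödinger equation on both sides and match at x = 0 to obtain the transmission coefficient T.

T = 0.869

The wavenumbers are k₁ = √(2mE)/ℏ = 4.939 on the left and k₂ = √(2m(E − V_b))/ℏ = 2.315 on the right.
Matching ψ and ψ′ at x = 0 gives r = (k₁ − k₂)/(k₁ + k₂), so R = r² = 0.1309 and T = 1 − R = 0.8691.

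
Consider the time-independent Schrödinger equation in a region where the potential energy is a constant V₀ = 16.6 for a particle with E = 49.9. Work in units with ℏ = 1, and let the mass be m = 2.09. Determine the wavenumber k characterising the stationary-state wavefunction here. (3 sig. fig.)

k = 11.8

With E > V₀ the solution is oscillatory, ψ ∝ e^{±ikx} with k = √(2m(E − V₀))/ℏ.
k = √(2 × 2.09 × 33.3) = 11.80.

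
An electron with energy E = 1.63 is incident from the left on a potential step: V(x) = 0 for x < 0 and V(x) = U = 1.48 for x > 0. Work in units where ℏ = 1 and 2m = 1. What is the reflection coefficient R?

On each side the TISE gives plane waves with k = √(2m(E − V))/ℏ: k₁ = √(2·½·1.63) = 1.277, k₂ = √(2·½·0.15) = 0.3873.
Continuity of ψ and ψ′ at the step yields the reflection amplitude r = (k₁ − k₂)/(k₁ + k₂) = 0.5345; thus R = |r|² = 0.2857, T = 0.7143.

R = 0.286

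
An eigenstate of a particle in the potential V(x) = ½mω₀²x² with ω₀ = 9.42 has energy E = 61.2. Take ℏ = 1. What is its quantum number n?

E_n = ℏω₀(n + ½) ⇒ n = E/(ℏω₀) − ½ = 61.2/9.42 − 0.5 = 5.997 → n = 6.

n = 6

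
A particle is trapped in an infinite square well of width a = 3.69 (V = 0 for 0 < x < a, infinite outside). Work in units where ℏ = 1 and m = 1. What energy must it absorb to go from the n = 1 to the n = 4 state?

E_n = n²π²ℏ²/(2ma²), so ΔE = (4² − 1²) π²ℏ²/(2ma²).
ΔE = 15 × π² / (2 × 1 × 3.69²) = 5.436.

ΔE = 5.44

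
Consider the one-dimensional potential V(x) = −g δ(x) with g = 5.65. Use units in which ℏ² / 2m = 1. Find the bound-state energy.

E = -7.98

For x ≠ 0 the bound state is ψ ∝ e^{−κ|x|}; integrating the TISE across the delta gives the cusp condition 2κ = 2mg/ℏ², so κ = 2.825.
Then E = −ℏ²κ²/(2m) = −mg²/(2ℏ²) = -7.981.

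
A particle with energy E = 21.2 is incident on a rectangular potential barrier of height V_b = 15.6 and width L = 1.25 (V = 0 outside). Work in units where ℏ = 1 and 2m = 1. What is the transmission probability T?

T = 0.983

E > V_b: inside the barrier k₂ = √(2m(E − V_b))/ℏ = 2.366, k₂L = 2.958.
Matching at both interfaces gives T⁻¹ = 1 + V_b² sin²(k₂L) / [4E(E − V_b)] = 1.017, hence T = 0.983.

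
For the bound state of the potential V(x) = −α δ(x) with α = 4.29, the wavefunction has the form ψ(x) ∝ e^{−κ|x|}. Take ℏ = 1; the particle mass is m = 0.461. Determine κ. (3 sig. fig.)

Integrating the TISE across x = 0 gives the cusp condition ψ'(0⁺) − ψ'(0⁻) = −(2mα/ℏ²)ψ(0).
With ψ ∝ e^{−κ|x|} this yields −2κ = −2mα/ℏ², so κ = mα/ℏ² = 1.978.

κ = 1.98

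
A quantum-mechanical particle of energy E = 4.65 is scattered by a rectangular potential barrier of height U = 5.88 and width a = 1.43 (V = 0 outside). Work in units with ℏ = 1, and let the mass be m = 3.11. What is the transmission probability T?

E < U: inside the barrier ψ ∝ e^{±κx} with κ = √(2m(U − E))/ℏ = 2.766.
κa = 3.955, sinh(κa) = 26.10.
Matching ψ, ψ′ at both faces gives T = [1 + U² sinh²(κa) / (4E(U − E))]⁻¹ = 1/1030 = 0.000971.

T = 0.000971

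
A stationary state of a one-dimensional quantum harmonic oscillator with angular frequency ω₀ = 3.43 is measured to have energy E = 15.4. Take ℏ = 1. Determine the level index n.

n = 4

Invert E_n = (n + ½)ℏω₀: n = E/ℏω₀ − ½ = 3.990, so n = 4.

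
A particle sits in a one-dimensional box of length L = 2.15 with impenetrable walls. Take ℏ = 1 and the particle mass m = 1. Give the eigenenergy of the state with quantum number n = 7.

E = 52.3

The infinite-well eigenfunctions ψ_n = √(2/L) sin(nπx/L) vanish at both walls, giving E_n = n²π²ℏ²/(2mL²).
E_7 = 7² × π² / (2 × 1 × 2.15²) = 52.31.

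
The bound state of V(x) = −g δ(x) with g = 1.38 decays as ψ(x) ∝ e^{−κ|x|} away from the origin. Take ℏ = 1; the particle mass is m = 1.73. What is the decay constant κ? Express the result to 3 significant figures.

κ = 2.39

Integrating the TISE across x = 0 gives the cusp condition ψ'(0⁺) − ψ'(0⁻) = −(2mg/ℏ²)ψ(0).
With ψ ∝ e^{−κ|x|} this yields −2κ = −2mg/ℏ², so κ = mg/ℏ² = 2.387.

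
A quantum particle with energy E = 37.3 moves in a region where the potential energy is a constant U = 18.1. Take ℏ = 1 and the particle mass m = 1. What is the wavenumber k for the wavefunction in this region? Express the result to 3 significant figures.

With E > U the solution is oscillatory, ψ ∝ e^{±ikx} with k = √(2m(E − U))/ℏ.
k = √(2 × 1 × 19.2) = 6.197.

k = 6.20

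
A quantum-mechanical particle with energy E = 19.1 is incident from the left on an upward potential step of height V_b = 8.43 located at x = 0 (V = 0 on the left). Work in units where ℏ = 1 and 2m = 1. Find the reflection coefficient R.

R = 0.0209

The wavenumbers are k₁ = √(2mE)/ℏ = 4.370 on the left and k₂ = √(2m(E − V_b))/ℏ = 3.266 on the right.
Continuity of ψ and ψ′ at the step yields the reflection amplitude r = (k₁ − k₂)/(k₁ + k₂) = 0.1445; thus R = |r|² = 0.02089, T = 0.9791.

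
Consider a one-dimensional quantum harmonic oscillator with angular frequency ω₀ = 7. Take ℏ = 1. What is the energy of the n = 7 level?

E = 52.5

Using E_n = (n + ½)ℏω₀: E_7 = 7.5 × 7 = 52.50.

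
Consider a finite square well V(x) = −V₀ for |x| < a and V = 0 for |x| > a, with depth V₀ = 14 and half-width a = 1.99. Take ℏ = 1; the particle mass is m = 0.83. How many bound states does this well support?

N = 7

Define the well-strength parameter z₀ = (a/ℏ)√(2mV₀) = 1.99 × √(2·0.83·14) = 9.593.
The even/odd transcendental equations gain one root per π/2 in z₀, giving N = 1 + ⌊2z₀/π⌋ = 1 + ⌊6.107⌋ = 7.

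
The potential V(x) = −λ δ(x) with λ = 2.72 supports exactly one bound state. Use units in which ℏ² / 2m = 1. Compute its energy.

For x ≠ 0 the bound state is ψ ∝ e^{−κ|x|}; integrating the TISE across the delta gives the cusp condition 2κ = 2mλ/ℏ², so κ = 1.360.
Then E = −ℏ²κ²/(2m) = −mλ²/(2ℏ²) = -1.850.

E = -1.85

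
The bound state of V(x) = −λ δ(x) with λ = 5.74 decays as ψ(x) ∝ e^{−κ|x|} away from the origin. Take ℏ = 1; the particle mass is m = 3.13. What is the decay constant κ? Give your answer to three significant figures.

κ = 18.0

Integrating the TISE across x = 0 gives the cusp condition ψ'(0⁺) − ψ'(0⁻) = −(2mλ/ℏ²)ψ(0).
With ψ ∝ e^{−κ|x|} this yields −2κ = −2mλ/ℏ², so κ = mλ/ℏ² = 17.97.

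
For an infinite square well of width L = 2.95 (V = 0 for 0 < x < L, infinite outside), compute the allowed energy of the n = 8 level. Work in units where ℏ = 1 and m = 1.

E = 36.3

The infinite-well eigenfunctions ψ_n = √(2/L) sin(nπx/L) vanish at both walls, giving E_n = n²π²ℏ²/(2mL²).
E_8 = 8² × π² / (2 × 1 × 2.95²) = 36.29.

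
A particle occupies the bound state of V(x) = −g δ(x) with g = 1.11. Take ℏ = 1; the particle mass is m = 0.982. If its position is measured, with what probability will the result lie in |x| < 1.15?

The normalised bound state is ψ = √κ e^{−κ|x|} with κ = mg/ℏ² = 1.090.
P(|x| < d) = ∫_{−d}^{d} κ e^{−2κ|x|} dx = 1 − e^{−2κd} = 1 − e^{−2.507} = 0.9185.

P = 0.918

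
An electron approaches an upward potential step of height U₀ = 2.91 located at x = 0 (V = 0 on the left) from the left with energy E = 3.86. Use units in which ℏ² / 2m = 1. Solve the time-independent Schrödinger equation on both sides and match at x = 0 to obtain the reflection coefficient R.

The wavenumbers are k₁ = √(2mE)/ℏ = 1.965 on the left and k₂ = √(2m(E − U₀))/ℏ = 0.9747 on the right.
Continuity of ψ and ψ′ at the step yields the reflection amplitude r = (k₁ − k₂)/(k₁ + k₂) = 0.3368; thus R = |r|² = 0.1134, T = 0.8866.

R = 0.113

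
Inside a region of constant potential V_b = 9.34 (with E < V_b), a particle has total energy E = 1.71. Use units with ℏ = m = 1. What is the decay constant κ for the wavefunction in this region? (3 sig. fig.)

κ = 3.91

Since E < V_b the TISE in this region is ψ'' = κ²ψ with κ = √(2m(V_b − E))/ℏ.
κ = √(2 × 1 × 7.63) = 3.906.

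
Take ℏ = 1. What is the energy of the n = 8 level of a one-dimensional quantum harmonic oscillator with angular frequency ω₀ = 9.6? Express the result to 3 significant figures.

E = 81.6

The oscillator eigenvalues are E_n = ℏω₀(n + ½), so E_8 = 9.6 × 8.5 = 81.60.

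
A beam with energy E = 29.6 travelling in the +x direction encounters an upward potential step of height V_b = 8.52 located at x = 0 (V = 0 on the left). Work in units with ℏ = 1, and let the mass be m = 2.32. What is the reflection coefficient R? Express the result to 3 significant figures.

R = 0.00717

The wavenumbers are k₁ = √(2mE)/ℏ = 11.72 on the left and k₂ = √(2m(E − V_b))/ℏ = 9.890 on the right.
Matching ψ and ψ′ at x = 0 gives r = (k₁ − k₂)/(k₁ + k₂), so R = r² = 0.007167 and T = 1 − R = 0.9928.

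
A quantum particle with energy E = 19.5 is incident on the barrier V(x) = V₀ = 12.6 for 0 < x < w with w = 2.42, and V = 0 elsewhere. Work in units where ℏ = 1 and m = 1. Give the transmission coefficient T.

Above the barrier the interior wavenumber is k₂ = √(2m(E − V₀))/ℏ = 3.715, giving phase k₂w = 8.990.
T = [1 + V₀² sin²(k₂w) / (4E(E − V₀))]⁻¹ = 1/1.052 = 0.950.

T = 0.950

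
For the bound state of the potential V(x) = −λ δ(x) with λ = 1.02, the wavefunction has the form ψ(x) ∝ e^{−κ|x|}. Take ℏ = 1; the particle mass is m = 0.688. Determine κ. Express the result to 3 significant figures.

κ = 0.702

Integrating the TISE across x = 0 gives the cusp condition ψ'(0⁺) − ψ'(0⁻) = −(2mλ/ℏ²)ψ(0).
With ψ ∝ e^{−κ|x|} this yields −2κ = −2mλ/ℏ², so κ = mλ/ℏ² = 0.7018.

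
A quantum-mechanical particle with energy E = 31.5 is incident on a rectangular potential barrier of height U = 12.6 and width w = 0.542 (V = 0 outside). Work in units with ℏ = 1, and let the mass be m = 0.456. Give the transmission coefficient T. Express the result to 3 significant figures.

T = 0.961

Above the barrier the interior wavenumber is k₂ = √(2m(E − U))/ℏ = 4.152, giving phase k₂w = 2.250.
T = [1 + U² sin²(k₂w) / (4E(E − U))]⁻¹ = 1/1.040 = 0.961.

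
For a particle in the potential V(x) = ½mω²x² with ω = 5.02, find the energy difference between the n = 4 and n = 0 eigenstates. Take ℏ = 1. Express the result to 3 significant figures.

E_n = ℏω(n + ½), so ΔE = (4 − 0) ℏω = 4 × 5.02 = 20.08.

ΔE = 20.1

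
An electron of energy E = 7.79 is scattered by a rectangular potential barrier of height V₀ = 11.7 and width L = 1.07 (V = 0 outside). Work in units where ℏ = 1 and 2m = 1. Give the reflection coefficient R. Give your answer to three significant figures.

R = 0.949

Since E < V₀ the interior solution is evanescent with decay constant κ = √(2m(V₀ − E))/ℏ = 1.977.
κL = 2.116, sinh(κL) = 4.088.
The exact tunnelling result is T⁻¹ = 1 + V₀² sinh²(κL) / [4E(V₀ − E)] = 19.77, so T = 0.0506.
R = 1 − T = 0.949.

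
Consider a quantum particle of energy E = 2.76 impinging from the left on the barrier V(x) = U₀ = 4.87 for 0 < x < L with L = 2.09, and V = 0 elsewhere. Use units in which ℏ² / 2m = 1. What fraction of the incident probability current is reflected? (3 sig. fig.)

R = 0.991

Since E < U₀ the interior solution is evanescent with decay constant κ = √(2m(U₀ − E))/ℏ = 1.453.
κL = 3.036, sinh(κL) = 10.39.
The exact tunnelling result is T⁻¹ = 1 + U₀² sinh²(κL) / [4E(U₀ − E)] = 110.8, so T = 0.00902.
R = 1 − T = 0.991.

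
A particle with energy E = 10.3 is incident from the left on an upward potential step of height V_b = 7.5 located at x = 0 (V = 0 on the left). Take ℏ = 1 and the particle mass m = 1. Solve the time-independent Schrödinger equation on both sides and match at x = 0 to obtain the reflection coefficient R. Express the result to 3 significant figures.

On each side the TISE gives plane waves with k = √(2m(E − V))/ℏ: k₁ = √(2·1·10.3) = 4.539, k₂ = √(2·1·2.8) = 2.366.
Matching ψ and ψ′ at x = 0 gives r = (k₁ − k₂)/(k₁ + k₂), so R = r² = 0.09897 and T = 1 − R = 0.9010.

R = 0.0990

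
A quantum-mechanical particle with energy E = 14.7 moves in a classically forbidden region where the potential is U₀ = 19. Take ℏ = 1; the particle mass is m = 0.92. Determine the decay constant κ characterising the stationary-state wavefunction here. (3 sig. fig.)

Since E < U₀ the TISE in this region is ψ'' = κ²ψ with κ = √(2m(U₀ − E))/ℏ.
κ = √(2 × 0.92 × 4.3) = 2.813.

κ = 2.81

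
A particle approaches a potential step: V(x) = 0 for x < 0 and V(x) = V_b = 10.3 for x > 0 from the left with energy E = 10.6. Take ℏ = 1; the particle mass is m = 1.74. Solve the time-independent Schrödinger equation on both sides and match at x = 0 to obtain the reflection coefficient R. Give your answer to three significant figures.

R = 0.507

The wavenumbers are k₁ = √(2mE)/ℏ = 6.074 on the left and k₂ = √(2m(E − V_b))/ℏ = 1.022 on the right.
Matching ψ and ψ′ at x = 0 gives r = (k₁ − k₂)/(k₁ + k₂), so R = r² = 0.5069 and T = 1 − R = 0.4931.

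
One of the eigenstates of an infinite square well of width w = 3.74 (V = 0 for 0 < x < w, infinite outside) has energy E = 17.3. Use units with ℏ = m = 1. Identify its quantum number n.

From E_n = n²π²ℏ²/(2mw²) invert to n = √(2mw²E)/(πℏ).
n = (3.74/π) × √(2 × 1 × 17.3) = 7.003 → n = 7.

n = 7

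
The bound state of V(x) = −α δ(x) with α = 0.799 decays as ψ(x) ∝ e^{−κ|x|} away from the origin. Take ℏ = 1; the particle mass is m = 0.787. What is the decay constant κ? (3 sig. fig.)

κ = 0.629

Integrating the TISE across x = 0 gives the cusp condition ψ'(0⁺) − ψ'(0⁻) = −(2mα/ℏ²)ψ(0).
With ψ ∝ e^{−κ|x|} this yields −2κ = −2mα/ℏ², so κ = mα/ℏ² = 0.6288.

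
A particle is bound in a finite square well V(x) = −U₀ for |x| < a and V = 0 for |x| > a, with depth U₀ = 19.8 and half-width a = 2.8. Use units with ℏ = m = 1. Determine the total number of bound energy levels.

N = 12

The dimensionless depth is z₀ = a√(2mU₀)/ℏ = 2.8 × √(39.60) = 17.62.
A new bound state (alternating even/odd) appears each time z₀ passes a multiple of π/2, so N = ⌊2z₀/π⌋ + 1 = ⌊11.22⌋ + 1 = 12.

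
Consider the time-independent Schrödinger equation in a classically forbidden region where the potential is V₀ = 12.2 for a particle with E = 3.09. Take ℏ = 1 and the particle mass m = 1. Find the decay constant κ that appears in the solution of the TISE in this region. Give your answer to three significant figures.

Since E < V₀ the TISE in this region is ψ'' = κ²ψ with κ = √(2m(V₀ − E))/ℏ.
κ = √(2 × 1 × 9.11) = 4.268.

κ = 4.27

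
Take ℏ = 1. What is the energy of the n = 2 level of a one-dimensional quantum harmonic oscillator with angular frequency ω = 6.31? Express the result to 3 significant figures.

The oscillator eigenvalues are E_n = ℏω(n + ½), so E_2 = 6.31 × 2.5 = 15.78.

E = 15.8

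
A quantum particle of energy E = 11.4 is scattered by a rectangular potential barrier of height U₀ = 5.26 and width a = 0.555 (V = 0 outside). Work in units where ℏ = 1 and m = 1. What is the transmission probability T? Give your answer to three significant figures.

T = 0.921

E > U₀: inside the barrier k₂ = √(2m(E − U₀))/ℏ = 3.504, k₂a = 1.945.
T = [1 + U₀² sin²(k₂a) / (4E(E − U₀))]⁻¹ = 1/1.086 = 0.921.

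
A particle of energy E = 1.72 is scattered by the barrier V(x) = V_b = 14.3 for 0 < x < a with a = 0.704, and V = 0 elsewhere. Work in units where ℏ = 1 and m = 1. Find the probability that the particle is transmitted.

T = 0.00145

E < V_b: inside the barrier ψ ∝ e^{±κx} with κ = √(2m(V_b − E))/ℏ = 5.016.
κa = 3.531, sinh(κa) = 17.07.
Matching ψ, ψ′ at both faces gives T = [1 + V_b² sinh²(κa) / (4E(V_b − E))]⁻¹ = 1/689.3 = 0.00145.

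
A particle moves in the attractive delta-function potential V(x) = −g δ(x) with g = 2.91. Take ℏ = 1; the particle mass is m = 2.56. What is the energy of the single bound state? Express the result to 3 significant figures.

E = -10.8

The bound state is ψ(x) = √κ e^{−κ|x|}. The derivative jump ψ'(0⁺) − ψ'(0⁻) = −(2mg/ℏ²)ψ(0) fixes κ = mg/ℏ² = 7.450.
Then E = −ℏ²κ²/(2m) = −mg²/(2ℏ²) = -10.84.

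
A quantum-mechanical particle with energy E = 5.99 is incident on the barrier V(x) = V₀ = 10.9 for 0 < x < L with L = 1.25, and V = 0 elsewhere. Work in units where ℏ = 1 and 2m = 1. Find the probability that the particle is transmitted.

E < V₀: inside the barrier ψ ∝ e^{±κx} with κ = √(2m(V₀ − E))/ℏ = 2.216.
κL = 2.770, sinh(κL) = 7.947.
Matching ψ, ψ′ at both faces gives T = [1 + V₀² sinh²(κL) / (4E(V₀ − E))]⁻¹ = 1/64.77 = 0.0154.

T = 0.0154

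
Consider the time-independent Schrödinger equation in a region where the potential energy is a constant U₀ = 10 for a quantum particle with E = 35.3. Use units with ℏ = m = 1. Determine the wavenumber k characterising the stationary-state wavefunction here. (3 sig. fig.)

k = 7.11

With E > U₀ the solution is oscillatory, ψ ∝ e^{±ikx} with k = √(2m(E − U₀))/ℏ.
k = √(2 × 1 × 25.3) = 7.113.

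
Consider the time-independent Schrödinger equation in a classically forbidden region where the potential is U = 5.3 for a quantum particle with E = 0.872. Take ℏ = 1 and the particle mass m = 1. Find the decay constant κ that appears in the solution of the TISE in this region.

Since E < U the TISE in this region is ψ'' = κ²ψ with κ = √(2m(U − E))/ℏ.
κ = √(2 × 1 × 4.428) = 2.976.

κ = 2.98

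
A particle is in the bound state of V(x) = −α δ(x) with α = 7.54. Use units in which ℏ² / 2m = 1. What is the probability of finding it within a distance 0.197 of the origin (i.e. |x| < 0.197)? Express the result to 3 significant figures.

P = 0.774

The normalised bound state is ψ = √κ e^{−κ|x|} with κ = mα/ℏ² = 3.770.
P(|x| < d) = ∫_{−d}^{d} κ e^{−2κ|x|} dx = 1 − e^{−2κd} = 1 − e^{−1.485} = 0.7736.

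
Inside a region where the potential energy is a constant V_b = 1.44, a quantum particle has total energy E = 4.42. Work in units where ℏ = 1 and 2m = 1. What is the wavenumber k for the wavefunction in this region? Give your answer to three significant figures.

With E > V_b the solution is oscillatory, ψ ∝ e^{±ikx} with k = √(2m(E − V_b))/ℏ.
k = √(2 × 0.5 × 2.98) = 1.726.

k = 1.73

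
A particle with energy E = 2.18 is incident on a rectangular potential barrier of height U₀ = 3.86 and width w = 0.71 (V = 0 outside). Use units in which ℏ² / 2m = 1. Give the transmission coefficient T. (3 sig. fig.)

E < U₀: inside the barrier ψ ∝ e^{±κx} with κ = √(2m(U₀ − E))/ℏ = 1.296.
κw = 0.9203, sinh(κw) = 1.056.
Matching ψ, ψ′ at both faces gives T = [1 + U₀² sinh²(κw) / (4E(U₀ − E))]⁻¹ = 1/2.134 = 0.469.

T = 0.469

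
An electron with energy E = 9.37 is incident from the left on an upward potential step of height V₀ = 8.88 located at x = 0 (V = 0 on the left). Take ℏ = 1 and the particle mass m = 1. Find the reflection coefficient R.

On each side the TISE gives plane waves with k = √(2m(E − V))/ℏ: k₁ = √(2·1·9.37) = 4.329, k₂ = √(2·1·0.49) = 0.9899.
Continuity of ψ and ψ′ at the step yields the reflection amplitude r = (k₁ − k₂)/(k₁ + k₂) = 0.6278; thus R = |r|² = 0.3941, T = 0.6059.

R = 0.394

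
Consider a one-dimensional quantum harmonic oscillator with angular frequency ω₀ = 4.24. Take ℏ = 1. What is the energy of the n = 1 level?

Using E_n = (n + ½)ℏω₀: E_1 = 1.5 × 4.24 = 6.360.

E = 6.36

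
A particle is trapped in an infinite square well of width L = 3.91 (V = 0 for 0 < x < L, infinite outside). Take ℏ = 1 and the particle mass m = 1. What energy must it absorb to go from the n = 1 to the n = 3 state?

ΔE = 2.58

E_n = n²π²ℏ²/(2mL²), so ΔE = (3² − 1²) π²ℏ²/(2mL²).
ΔE = 8 × π² / (2 × 1 × 3.91²) = 2.582.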